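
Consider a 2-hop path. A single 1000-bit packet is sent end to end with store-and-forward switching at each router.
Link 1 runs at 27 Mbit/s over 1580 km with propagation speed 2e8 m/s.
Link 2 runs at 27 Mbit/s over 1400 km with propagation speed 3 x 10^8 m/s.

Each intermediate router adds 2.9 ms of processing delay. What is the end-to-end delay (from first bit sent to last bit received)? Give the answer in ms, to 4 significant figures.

Transmission delay per hop = L/R = 1000/27000000 = 0.037037 ms; 2 hops → 0.0740741 ms.
Propagation delays (d/s per hop): 7.9, 4.66667 ms; sum = 12.5667 ms.
Processing at 1 router(s): 1 × 2.9 ms = 2.9 ms.
End-to-end = 15.54 ms.

15.54 ms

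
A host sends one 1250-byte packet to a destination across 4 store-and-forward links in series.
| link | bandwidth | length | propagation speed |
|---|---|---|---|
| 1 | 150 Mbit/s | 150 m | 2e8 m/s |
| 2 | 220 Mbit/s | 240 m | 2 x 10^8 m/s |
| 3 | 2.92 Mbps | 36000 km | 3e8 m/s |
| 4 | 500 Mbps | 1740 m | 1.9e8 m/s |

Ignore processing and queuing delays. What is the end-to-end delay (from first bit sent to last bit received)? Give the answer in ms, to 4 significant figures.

123.6 ms

L = 1250 × 8 = 10000 bits.
Transmission delays (L/R per hop): 0.0666667, 0.0454545, 3.42466, 0.02 ms; sum = 3.55678 ms.
Propagation delays (d/s per hop): 0.00075, 0.0012, 120, 0.00915789 ms; sum = 120.011 ms.
End-to-end = 123.6 ms.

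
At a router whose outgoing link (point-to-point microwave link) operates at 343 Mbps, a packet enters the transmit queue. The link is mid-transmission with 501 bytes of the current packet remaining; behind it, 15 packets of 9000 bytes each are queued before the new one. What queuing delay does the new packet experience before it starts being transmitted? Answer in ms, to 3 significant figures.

Each queued packet: L/R = 72000/343000000 = 0.209913 ms.
15 queued → 3.14869 ms.
Plus remaining 4008 bits of current packet: 0.0116851 ms.
Queuing delay = 3.16 ms.

3.16 ms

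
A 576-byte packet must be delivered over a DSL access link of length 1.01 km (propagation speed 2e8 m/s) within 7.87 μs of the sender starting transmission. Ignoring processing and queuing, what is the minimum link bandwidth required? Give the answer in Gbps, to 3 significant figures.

1.63 Gbps

L = 4608 bits.
Propagation delay = 1010 / 200000000 = 5.05 μs.
Transmission budget = 7.87 − 5.05 = 2.82 μs.
R ≥ L / t_tx = 4608 bits / 2.82e-06 s = 1.63 Gbps.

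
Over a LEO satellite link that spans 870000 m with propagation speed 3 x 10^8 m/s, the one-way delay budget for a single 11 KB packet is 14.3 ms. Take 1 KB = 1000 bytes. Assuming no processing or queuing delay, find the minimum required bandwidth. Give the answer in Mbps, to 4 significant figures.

L = 88000 bits.
Propagation delay = 870000 / 300000000 = 2.9 ms.
Transmission budget = 14.3 − 2.9 = 11.4 ms.
R ≥ L / t_tx = 88000 bits / 0.0114 s = 7.719 Mbps.

7.719 Mbps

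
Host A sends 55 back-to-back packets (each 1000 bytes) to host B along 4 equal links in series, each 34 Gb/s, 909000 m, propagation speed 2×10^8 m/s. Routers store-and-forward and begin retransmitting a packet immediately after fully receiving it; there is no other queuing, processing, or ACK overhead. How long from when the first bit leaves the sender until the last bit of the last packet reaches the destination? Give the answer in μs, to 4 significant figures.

18190 μs

Per-hop transmission t_tx = L/R = 8000/34000000000 = 0.235294 μs.
Per-hop propagation t_prop = 909000/200000000 = 4545 μs.
Pipeline fill: first packet needs 4·t_tx to clear all hops; remaining 54 packets each add one t_tx.
Total = (4+55-1)·t_tx + 4·t_prop = 58·0.235294 + 4·4545 = 18190 μs.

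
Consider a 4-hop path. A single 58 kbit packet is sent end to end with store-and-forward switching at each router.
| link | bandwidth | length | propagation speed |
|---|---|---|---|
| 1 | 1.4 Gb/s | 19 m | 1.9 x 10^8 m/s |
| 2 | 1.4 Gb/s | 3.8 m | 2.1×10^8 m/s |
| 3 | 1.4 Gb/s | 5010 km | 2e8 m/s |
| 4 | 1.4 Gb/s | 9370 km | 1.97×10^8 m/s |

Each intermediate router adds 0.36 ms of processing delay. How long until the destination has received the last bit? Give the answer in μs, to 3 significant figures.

73900 μs

L = 58000 bits.
Transmission delay per hop = L/R = 58000/1400000000 = 41.4286 μs; 4 hops → 165.714 μs.
Propagation delays (d/s per hop): 0.1, 0.0180952, 25050, 47563.5 μs; sum = 72613.6 μs.
Processing at 3 router(s): 3 × 0.36 ms = 1080 μs.
End-to-end = 73900 μs.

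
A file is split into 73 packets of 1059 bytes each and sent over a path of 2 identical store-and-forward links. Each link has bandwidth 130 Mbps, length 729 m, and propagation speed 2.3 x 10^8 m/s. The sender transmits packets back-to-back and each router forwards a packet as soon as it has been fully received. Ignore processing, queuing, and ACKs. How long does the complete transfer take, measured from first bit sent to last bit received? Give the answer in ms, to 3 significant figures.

4.83 ms

Per-hop transmission t_tx = L/R = 8472/130000000 = 0.0651692 ms.
Per-hop propagation t_prop = 729/2.3e+08 = 0.00316957 ms.
Pipeline fill: first packet needs 2·t_tx to clear all hops; remaining 72 packets each add one t_tx.
Total = (2+73-1)·t_tx + 2·t_prop = 74·0.0651692 + 2·0.00316957 = 4.83 ms.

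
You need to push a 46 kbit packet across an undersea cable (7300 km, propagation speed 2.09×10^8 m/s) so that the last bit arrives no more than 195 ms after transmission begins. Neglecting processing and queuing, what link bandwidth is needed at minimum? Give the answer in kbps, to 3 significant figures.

287 kbps

Propagation delay = 7300000 / 209000000 = 34.9282 ms.
Transmission budget = 195 − 34.9282 = 160.072 ms.
R ≥ L / t_tx = 46000 bits / 0.160072 s = 287 kbps.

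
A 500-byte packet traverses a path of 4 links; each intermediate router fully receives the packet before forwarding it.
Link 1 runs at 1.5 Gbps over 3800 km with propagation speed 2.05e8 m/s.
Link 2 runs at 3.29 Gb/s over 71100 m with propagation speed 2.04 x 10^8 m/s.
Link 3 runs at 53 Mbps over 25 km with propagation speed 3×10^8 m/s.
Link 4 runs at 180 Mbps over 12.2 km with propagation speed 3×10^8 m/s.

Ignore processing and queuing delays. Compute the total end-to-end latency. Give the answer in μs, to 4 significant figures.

19110 μs

L = 500 × 8 = 4000 bits.
Transmission delays (L/R per hop): 2.66667, 1.21581, 75.4717, 22.2222 μs; sum = 101.576 μs.
Propagation delays (d/s per hop): 18536.6, 348.529, 83.3333, 40.6667 μs; sum = 19009.1 μs.
End-to-end = 19110 μs.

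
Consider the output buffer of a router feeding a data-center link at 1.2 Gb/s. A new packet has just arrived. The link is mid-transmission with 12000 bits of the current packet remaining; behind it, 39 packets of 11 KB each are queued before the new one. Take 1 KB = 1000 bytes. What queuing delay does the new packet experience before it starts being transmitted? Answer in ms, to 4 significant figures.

2.870 ms

Each queued packet: L/R = 88000/1200000000 = 0.0733333 ms.
39 queued → 2.86 ms.
Plus remaining 12000 bits of current packet: 0.01 ms.
Queuing delay = 2.870 ms.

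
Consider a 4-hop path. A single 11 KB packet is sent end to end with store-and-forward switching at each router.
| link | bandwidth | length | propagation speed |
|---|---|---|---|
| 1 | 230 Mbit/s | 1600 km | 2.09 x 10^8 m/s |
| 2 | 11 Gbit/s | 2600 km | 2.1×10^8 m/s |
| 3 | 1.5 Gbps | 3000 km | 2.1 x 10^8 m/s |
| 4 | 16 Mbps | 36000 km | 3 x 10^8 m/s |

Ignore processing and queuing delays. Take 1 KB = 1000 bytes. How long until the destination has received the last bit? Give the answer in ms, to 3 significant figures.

L = 88000 bits.
Transmission delays (L/R per hop): 0.382609, 0.008, 0.0586667, 5.5 ms; sum = 5.94928 ms.
Propagation delays (d/s per hop): 7.6555, 12.381, 14.2857, 120 ms; sum = 154.322 ms.
End-to-end = 160 ms.

160 ms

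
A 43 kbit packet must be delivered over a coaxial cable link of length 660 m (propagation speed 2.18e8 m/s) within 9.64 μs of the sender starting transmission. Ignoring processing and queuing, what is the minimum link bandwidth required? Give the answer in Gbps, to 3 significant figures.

Propagation delay = 660 / 2.18e+08 = 3.02752 μs.
Transmission budget = 9.64 − 3.02752 = 6.61248 μs.
R ≥ L / t_tx = 43000 bits / 6.61248e-06 s = 6.50 Gbps.

6.50 Gbps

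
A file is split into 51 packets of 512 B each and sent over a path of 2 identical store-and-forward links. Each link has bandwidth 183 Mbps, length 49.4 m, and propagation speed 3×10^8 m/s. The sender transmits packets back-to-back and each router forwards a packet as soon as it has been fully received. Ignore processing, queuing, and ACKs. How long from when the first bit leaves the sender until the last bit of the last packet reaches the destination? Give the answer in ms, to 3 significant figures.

1.16 ms

Per-hop transmission t_tx = L/R = 4096/183000000 = 0.0223825 ms.
Per-hop propagation t_prop = 49.4/300000000 = 0.000164667 ms.
Pipeline fill: first packet needs 2·t_tx to clear all hops; remaining 50 packets each add one t_tx.
Total = (2+51-1)·t_tx + 2·t_prop = 52·0.0223825 + 2·0.000164667 = 1.16 ms.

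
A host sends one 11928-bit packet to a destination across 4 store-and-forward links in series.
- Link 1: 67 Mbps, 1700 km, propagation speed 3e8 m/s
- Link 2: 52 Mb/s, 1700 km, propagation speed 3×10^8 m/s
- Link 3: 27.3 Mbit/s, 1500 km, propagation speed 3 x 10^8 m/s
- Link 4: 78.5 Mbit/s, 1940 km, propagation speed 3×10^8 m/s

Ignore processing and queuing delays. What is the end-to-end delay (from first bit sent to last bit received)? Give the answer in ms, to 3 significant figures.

23.8 ms

Transmission delays (L/R per hop): 0.17803, 0.229385, 0.436923, 0.151949 ms; sum = 0.996287 ms.
Propagation delays (d/s per hop): 5.66667, 5.66667, 5, 6.46667 ms; sum = 22.8 ms.
End-to-end = 23.8 ms.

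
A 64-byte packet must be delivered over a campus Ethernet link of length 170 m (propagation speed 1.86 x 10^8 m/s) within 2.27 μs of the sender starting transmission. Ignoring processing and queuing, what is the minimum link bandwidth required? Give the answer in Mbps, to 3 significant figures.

378 Mbps

L = 512 bits.
Propagation delay = 170 / 186000000 = 0.913978 μs.
Transmission budget = 2.27 − 0.913978 = 1.35602 μs.
R ≥ L / t_tx = 512 bits / 1.35602e-06 s = 378 Mbps.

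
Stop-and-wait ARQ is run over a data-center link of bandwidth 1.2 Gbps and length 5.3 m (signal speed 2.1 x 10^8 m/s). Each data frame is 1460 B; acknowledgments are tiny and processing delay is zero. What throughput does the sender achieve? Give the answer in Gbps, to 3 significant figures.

t_tx = L/R = 11680/1200000000 = 9.73333e-06 s.
t_prop = 5.3/210000000 = 2.52381e-08 s; RTT = 5.04762e-08 s.
Cycle = t_tx + RTT = 9.78381e-06 s.
Throughput = L / cycle = 11680 / 9.78381e-06 = 1.19 Gbps.

1.19 Gbps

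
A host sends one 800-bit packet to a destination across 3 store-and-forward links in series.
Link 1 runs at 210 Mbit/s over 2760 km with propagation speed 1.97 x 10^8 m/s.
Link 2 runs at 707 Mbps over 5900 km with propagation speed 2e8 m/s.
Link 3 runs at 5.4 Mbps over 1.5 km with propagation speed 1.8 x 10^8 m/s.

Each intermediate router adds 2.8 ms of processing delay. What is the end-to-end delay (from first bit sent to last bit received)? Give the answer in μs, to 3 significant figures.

Transmission delays (L/R per hop): 3.80952, 1.13154, 148.148 μs; sum = 153.089 μs.
Propagation delays (d/s per hop): 14010.2, 29500, 8.33333 μs; sum = 43518.5 μs.
Processing at 2 router(s): 2 × 2.8 ms = 5600 μs.
End-to-end = 49300 μs.

49300 μs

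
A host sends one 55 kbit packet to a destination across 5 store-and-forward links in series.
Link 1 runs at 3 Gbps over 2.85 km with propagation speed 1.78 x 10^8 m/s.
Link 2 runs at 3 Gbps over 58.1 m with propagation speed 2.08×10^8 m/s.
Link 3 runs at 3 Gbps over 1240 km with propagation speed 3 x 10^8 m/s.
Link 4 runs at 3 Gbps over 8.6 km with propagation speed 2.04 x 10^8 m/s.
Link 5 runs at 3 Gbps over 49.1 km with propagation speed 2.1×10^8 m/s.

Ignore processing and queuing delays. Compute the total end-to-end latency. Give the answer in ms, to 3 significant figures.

L = 55000 bits.
Transmission delay per hop = L/R = 55000/3000000000 = 0.0183333 ms; 5 hops → 0.0916667 ms.
Propagation delays (d/s per hop): 0.0160112, 0.000279327, 4.13333, 0.0421569, 0.23381 ms; sum = 4.42559 ms.
End-to-end = 4.52 ms.

4.52 ms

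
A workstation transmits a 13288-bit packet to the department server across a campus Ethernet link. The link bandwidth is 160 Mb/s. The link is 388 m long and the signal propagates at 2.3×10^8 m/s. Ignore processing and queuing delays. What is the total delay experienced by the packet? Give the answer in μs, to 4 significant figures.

84.74 μs

Transmission delay = L/R = 13288 / 160000000 = 83.05 μs.
Propagation delay = d/s = 388 m / 2.3e+08 m/s = 1.68696 μs.
Total = 84.74 μs.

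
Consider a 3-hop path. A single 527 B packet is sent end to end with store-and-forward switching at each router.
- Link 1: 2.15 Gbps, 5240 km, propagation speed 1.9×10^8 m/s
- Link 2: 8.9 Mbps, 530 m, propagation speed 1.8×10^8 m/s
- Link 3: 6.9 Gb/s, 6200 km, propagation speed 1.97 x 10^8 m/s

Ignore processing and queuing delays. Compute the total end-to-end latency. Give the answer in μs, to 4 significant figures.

L = 527 × 8 = 4216 bits.
Transmission delays (L/R per hop): 1.96093, 473.708, 0.611014 μs; sum = 476.28 μs.
Propagation delays (d/s per hop): 27578.9, 2.94444, 31472.1 μs; sum = 59054 μs.
End-to-end = 59530 μs.

59530 μs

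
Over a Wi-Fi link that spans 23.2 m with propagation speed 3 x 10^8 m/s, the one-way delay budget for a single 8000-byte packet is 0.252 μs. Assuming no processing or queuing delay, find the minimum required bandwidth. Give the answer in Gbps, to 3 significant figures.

L = 64000 bits.
Propagation delay = 23.2 / 300000000 = 0.0773333 μs.
Transmission budget = 0.252 − 0.0773333 = 0.174667 μs.
R ≥ L / t_tx = 64000 bits / 1.74667e-07 s = 366 Gbps.

366 Gbps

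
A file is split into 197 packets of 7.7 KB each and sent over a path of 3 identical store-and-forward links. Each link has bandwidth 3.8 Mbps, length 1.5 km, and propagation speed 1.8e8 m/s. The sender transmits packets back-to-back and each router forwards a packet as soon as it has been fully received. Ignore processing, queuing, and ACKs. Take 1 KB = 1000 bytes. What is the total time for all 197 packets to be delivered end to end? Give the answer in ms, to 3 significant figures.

Per-hop transmission t_tx = L/R = 61600/3800000 = 16.2105 ms.
Per-hop propagation t_prop = 1500/180000000 = 0.00833333 ms.
Pipeline fill: first packet needs 3·t_tx to clear all hops; remaining 196 packets each add one t_tx.
Total = (3+197-1)·t_tx + 3·t_prop = 199·16.2105 + 3·0.00833333 = 3230 ms.

3230 ms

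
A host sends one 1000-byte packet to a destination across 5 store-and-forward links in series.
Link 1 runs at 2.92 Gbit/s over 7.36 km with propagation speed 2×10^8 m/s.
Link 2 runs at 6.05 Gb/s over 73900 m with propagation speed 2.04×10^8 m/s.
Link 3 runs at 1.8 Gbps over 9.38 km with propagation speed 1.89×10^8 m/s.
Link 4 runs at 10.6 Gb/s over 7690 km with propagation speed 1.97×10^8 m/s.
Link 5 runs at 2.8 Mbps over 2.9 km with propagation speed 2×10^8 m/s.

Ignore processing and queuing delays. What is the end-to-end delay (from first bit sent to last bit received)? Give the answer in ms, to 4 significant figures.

L = 1000 × 8 = 8000 bits.
Transmission delays (L/R per hop): 0.00273973, 0.00132231, 0.00444444, 0.000754717, 2.85714 ms; sum = 2.8664 ms.
Propagation delays (d/s per hop): 0.0368, 0.362255, 0.0496296, 39.0355, 0.0145 ms; sum = 39.4987 ms.
End-to-end = 42.37 ms.

42.37 ms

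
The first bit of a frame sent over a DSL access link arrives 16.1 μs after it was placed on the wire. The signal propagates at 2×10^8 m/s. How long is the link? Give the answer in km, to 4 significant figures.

3.220 km

d = s × t_prop = 200000000 × 1.61e-05 = 3.220 km.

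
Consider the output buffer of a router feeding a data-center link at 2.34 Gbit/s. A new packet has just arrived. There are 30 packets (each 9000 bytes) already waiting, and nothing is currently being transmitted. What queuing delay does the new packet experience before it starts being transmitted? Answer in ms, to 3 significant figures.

0.923 ms

Each queued packet: L/R = 72000/2340000000 = 0.0307692 ms.
30 queued → 0.923077 ms.
Queuing delay = 0.923 ms.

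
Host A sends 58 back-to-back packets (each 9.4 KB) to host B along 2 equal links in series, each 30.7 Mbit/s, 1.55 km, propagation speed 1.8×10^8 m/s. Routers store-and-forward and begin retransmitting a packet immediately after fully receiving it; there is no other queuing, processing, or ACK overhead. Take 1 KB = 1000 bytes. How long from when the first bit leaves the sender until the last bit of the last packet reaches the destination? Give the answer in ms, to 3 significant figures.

145 ms

Per-hop transmission t_tx = L/R = 75200/30700000 = 2.44951 ms.
Per-hop propagation t_prop = 1550/180000000 = 0.00861111 ms.
Pipeline fill: first packet needs 2·t_tx to clear all hops; remaining 57 packets each add one t_tx.
Total = (2+58-1)·t_tx + 2·t_prop = 59·2.44951 + 2·0.00861111 = 145 ms.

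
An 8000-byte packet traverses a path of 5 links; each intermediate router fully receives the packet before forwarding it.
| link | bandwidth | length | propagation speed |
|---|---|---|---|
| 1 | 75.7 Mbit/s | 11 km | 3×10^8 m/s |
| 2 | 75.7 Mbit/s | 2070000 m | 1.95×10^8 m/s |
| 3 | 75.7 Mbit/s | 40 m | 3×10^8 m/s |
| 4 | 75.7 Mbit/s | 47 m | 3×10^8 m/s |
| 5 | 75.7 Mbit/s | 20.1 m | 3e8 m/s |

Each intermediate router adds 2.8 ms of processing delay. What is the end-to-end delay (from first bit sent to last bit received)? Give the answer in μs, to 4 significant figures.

L = 8000 × 8 = 64000 bits.
Transmission delay per hop = L/R = 64000/75700000 = 845.443 μs; 5 hops → 4227.21 μs.
Propagation delays (d/s per hop): 36.6667, 10615.4, 0.133333, 0.156667, 0.067 μs; sum = 10652.4 μs.
Processing at 4 router(s): 4 × 2.8 ms = 11200 μs.
End-to-end = 26080 μs.

26080 μs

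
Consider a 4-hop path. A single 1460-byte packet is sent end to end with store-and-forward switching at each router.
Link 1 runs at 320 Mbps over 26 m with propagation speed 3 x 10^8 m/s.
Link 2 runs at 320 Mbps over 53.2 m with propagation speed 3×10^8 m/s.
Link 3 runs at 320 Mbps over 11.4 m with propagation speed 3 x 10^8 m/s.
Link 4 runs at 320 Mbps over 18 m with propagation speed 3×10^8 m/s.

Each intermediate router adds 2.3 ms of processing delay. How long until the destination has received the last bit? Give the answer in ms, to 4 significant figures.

L = 1460 × 8 = 11680 bits.
Transmission delay per hop = L/R = 11680/320000000 = 0.0365 ms; 4 hops → 0.146 ms.
Propagation delays (d/s per hop): 8.66667e-05, 0.000177333, 3.8e-05, 6e-05 ms; sum = 0.000362 ms.
Processing at 3 router(s): 3 × 2.3 ms = 6.9 ms.
End-to-end = 7.046 ms.

7.046 ms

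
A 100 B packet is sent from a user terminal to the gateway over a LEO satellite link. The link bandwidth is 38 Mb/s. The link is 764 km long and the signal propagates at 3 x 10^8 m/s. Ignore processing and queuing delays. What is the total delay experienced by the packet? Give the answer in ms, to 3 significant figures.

L = 100 × 8 = 800 bits.
Transmission delay = L/R = 800 / 38000000 = 0.0210526 ms.
Propagation delay = d/s = 764000 m / 300000000 m/s = 2.54667 ms.
Total = 2.57 ms.

2.57 ms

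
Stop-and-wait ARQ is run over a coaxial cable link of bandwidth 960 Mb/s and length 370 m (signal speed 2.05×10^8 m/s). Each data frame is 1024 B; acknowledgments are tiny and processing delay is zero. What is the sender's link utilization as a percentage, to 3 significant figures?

70.3 %

t_tx = L/R = 8192/960000000 = 8.53333e-06 s.
t_prop = 370/2.05e+08 = 1.80488e-06 s; RTT = 3.60976e-06 s.
Cycle = t_tx + RTT = 1.21431e-05 s.
Utilization = t_tx / cycle = 8.53333e-06/1.21431e-05 = 70.3 %.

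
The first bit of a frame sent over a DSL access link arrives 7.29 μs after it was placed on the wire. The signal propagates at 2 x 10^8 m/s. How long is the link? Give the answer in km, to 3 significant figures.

d = s × t_prop = 200000000 × 7.29e-06 = 1.46 km.

1.46 km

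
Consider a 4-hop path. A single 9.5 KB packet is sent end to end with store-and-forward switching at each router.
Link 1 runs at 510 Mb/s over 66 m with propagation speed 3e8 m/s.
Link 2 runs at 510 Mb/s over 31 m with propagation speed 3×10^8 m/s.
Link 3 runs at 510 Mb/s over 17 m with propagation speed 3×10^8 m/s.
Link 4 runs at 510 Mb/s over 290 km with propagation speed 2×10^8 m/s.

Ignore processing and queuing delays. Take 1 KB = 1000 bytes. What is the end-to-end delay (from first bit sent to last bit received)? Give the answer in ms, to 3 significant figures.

2.05 ms

L = 76000 bits.
Transmission delay per hop = L/R = 76000/510000000 = 0.14902 ms; 4 hops → 0.596078 ms.
Propagation delays (d/s per hop): 0.00022, 0.000103333, 5.66667e-05, 1.45 ms; sum = 1.45038 ms.
End-to-end = 2.05 ms.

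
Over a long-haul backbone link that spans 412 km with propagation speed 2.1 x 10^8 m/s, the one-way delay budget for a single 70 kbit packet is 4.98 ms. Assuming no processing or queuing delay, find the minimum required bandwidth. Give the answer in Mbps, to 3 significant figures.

23.2 Mbps

Propagation delay = 412000 / 210000000 = 1.9619 ms.
Transmission budget = 4.98 − 1.9619 = 3.0181 ms.
R ≥ L / t_tx = 70000 bits / 0.0030181 s = 23.2 Mbps.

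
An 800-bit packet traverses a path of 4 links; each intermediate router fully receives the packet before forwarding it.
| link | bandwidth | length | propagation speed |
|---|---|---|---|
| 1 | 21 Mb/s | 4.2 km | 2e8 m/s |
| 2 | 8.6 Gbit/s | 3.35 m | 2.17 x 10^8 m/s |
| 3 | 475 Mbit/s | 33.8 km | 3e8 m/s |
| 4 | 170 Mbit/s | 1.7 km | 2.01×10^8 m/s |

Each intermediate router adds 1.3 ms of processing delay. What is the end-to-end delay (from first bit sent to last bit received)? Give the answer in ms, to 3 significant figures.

Transmission delays (L/R per hop): 0.0380952, 9.30233e-05, 0.00168421, 0.00470588 ms; sum = 0.0445784 ms.
Propagation delays (d/s per hop): 0.021, 1.54378e-05, 0.112667, 0.00845771 ms; sum = 0.14214 ms.
Processing at 3 router(s): 3 × 1.3 ms = 3.9 ms.
End-to-end = 4.09 ms.

4.09 ms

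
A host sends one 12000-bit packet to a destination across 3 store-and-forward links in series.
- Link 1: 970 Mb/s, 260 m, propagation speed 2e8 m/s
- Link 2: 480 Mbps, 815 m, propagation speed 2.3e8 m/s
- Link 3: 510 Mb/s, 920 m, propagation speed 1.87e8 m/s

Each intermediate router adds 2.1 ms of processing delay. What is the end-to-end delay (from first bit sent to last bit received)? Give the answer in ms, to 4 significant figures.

4.271 ms

Transmission delays (L/R per hop): 0.0123711, 0.025, 0.0235294 ms; sum = 0.0609005 ms.
Propagation delays (d/s per hop): 0.0013, 0.00354348, 0.00491979 ms; sum = 0.00976326 ms.
Processing at 2 router(s): 2 × 2.1 ms = 4.2 ms.
End-to-end = 4.271 ms.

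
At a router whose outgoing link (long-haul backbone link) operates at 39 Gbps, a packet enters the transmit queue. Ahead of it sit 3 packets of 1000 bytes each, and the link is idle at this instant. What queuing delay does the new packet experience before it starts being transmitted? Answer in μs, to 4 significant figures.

Each queued packet: L/R = 8000/39000000000 = 0.205128 μs.
3 queued → 0.615385 μs.
Queuing delay = 0.6154 μs.

0.6154 μs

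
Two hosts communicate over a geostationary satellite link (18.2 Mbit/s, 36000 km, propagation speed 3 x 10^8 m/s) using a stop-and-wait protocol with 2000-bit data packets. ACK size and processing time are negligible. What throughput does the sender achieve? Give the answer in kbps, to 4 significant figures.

t_tx = L/R = 2000/18200000 = 0.00010989 s.
t_prop = 36000000/300000000 = 0.12 s; RTT = 0.24 s.
Cycle = t_tx + RTT = 0.24011 s.
Throughput = L / cycle = 2000 / 0.24011 = 8.330 kbps.

8.330 kbps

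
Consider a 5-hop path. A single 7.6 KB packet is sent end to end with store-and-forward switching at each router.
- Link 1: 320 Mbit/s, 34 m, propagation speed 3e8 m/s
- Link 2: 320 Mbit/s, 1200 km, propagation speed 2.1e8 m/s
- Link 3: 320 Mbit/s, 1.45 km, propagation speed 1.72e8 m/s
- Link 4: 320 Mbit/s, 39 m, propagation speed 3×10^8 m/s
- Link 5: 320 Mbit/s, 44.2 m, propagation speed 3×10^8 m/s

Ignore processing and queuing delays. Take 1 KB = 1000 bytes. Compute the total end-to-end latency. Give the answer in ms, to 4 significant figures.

L = 60800 bits.
Transmission delay per hop = L/R = 60800/320000000 = 0.19 ms; 5 hops → 0.95 ms.
Propagation delays (d/s per hop): 0.000113333, 5.71429, 0.00843023, 0.00013, 0.000147333 ms; sum = 5.72311 ms.
End-to-end = 6.673 ms.

6.673 ms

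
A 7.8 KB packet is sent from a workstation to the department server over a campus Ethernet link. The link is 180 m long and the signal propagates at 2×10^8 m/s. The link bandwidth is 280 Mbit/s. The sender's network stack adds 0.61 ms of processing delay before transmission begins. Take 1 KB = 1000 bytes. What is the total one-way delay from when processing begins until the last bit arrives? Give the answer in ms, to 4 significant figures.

L = 62400 bits.
Transmission delay = L/R = 62400 / 280000000 = 0.222857 ms.
Propagation delay = d/s = 180 m / 200000000 m/s = 0.0009 ms.
Plus processing delay 0.61 ms = 0.61 ms.
Total = 0.8338 ms.

0.8338 ms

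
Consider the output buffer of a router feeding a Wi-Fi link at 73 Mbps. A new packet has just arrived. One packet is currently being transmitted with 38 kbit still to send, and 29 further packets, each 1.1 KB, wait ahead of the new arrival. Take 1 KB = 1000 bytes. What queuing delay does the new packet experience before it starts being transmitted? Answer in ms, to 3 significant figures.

Each queued packet: L/R = 8800/73000000 = 0.120548 ms.
29 queued → 3.49589 ms.
Plus remaining 38000 bits of current packet: 0.520548 ms.
Queuing delay = 4.02 ms.

4.02 ms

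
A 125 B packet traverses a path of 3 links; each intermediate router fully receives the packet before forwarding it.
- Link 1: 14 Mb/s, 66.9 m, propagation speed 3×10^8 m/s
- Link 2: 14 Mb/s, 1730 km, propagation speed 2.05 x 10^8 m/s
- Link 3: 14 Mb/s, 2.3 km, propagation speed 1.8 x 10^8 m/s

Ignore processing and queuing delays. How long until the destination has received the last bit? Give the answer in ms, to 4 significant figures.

L = 125 × 8 = 1000 bits.
Transmission delay per hop = L/R = 1000/14000000 = 0.0714286 ms; 3 hops → 0.214286 ms.
Propagation delays (d/s per hop): 0.000223, 8.43902, 0.0127778 ms; sum = 8.45203 ms.
End-to-end = 8.666 ms.

8.666 ms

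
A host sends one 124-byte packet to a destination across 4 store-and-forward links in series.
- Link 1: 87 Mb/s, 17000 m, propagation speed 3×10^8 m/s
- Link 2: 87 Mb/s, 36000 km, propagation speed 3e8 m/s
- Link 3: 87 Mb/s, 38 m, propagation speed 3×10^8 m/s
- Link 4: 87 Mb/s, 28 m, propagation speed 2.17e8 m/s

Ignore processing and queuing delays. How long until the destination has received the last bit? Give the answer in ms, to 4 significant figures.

120.1 ms

L = 124 × 8 = 992 bits.
Transmission delay per hop = L/R = 992/87000000 = 0.0114023 ms; 4 hops → 0.0456092 ms.
Propagation delays (d/s per hop): 0.0566667, 120, 0.000126667, 0.000129032 ms; sum = 120.057 ms.
End-to-end = 120.1 ms.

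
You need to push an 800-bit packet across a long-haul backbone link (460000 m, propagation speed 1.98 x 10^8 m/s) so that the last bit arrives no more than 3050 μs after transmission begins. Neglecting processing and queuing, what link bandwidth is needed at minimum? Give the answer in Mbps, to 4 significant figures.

1.101 Mbps

Propagation delay = 460000 / 198000000 = 2323.23 μs.
Transmission budget = 3050 − 2323.23 = 726.768 μs.
R ≥ L / t_tx = 800 bits / 0.000726768 s = 1.101 Mbps.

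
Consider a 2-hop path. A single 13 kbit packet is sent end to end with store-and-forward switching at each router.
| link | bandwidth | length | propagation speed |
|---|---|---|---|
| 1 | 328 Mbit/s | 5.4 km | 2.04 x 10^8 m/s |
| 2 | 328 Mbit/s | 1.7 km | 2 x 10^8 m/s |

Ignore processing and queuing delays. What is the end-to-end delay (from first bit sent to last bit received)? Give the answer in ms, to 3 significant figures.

0.114 ms

L = 13000 bits.
Transmission delay per hop = L/R = 13000/328000000 = 0.0396341 ms; 2 hops → 0.0792683 ms.
Propagation delays (d/s per hop): 0.0264706, 0.0085 ms; sum = 0.0349706 ms.
End-to-end = 0.114 ms.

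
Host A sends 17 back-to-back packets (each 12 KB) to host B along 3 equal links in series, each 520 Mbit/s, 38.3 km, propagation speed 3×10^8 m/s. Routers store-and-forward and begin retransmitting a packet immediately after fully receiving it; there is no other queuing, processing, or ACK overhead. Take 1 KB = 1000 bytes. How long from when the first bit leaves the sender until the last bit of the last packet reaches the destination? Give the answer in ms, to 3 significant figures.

Per-hop transmission t_tx = L/R = 96000/520000000 = 0.184615 ms.
Per-hop propagation t_prop = 38300/300000000 = 0.127667 ms.
Pipeline fill: first packet needs 3·t_tx to clear all hops; remaining 16 packets each add one t_tx.
Total = (3+17-1)·t_tx + 3·t_prop = 19·0.184615 + 3·0.127667 = 3.89 ms.

3.89 ms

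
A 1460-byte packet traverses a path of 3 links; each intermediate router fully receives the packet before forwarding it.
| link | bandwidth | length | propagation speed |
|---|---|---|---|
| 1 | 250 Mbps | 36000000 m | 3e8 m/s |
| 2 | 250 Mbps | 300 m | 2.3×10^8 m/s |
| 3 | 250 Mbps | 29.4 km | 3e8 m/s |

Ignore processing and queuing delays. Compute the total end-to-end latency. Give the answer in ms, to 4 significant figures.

L = 1460 × 8 = 11680 bits.
Transmission delay per hop = L/R = 11680/250000000 = 0.04672 ms; 3 hops → 0.14016 ms.
Propagation delays (d/s per hop): 120, 0.00130435, 0.098 ms; sum = 120.099 ms.
End-to-end = 120.2 ms.

120.2 ms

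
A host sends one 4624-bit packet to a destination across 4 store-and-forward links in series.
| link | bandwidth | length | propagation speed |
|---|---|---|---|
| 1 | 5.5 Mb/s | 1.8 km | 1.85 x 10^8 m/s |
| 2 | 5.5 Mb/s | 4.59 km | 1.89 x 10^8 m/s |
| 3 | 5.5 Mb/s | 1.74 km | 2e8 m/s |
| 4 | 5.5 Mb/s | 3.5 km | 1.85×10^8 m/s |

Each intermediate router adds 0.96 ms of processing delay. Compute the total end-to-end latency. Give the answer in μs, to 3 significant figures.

6300 μs

Transmission delay per hop = L/R = 4624/5500000 = 840.727 μs; 4 hops → 3362.91 μs.
Propagation delays (d/s per hop): 9.72973, 24.2857, 8.7, 18.9189 μs; sum = 61.6344 μs.
Processing at 3 router(s): 3 × 0.96 ms = 2880 μs.
End-to-end = 6300 μs.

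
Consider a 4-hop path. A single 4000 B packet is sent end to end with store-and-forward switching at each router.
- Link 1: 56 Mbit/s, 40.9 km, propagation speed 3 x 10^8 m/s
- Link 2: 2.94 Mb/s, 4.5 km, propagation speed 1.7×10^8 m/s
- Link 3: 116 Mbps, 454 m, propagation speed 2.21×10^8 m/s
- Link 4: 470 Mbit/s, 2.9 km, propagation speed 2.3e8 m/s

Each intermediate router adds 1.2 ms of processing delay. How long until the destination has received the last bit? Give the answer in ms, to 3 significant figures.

L = 4000 × 8 = 32000 bits.
Transmission delays (L/R per hop): 0.571429, 10.8844, 0.275862, 0.0680851 ms; sum = 11.7997 ms.
Propagation delays (d/s per hop): 0.136333, 0.0264706, 0.0020543, 0.0126087 ms; sum = 0.177467 ms.
Processing at 3 router(s): 3 × 1.2 ms = 3.6 ms.
End-to-end = 15.6 ms.

15.6 ms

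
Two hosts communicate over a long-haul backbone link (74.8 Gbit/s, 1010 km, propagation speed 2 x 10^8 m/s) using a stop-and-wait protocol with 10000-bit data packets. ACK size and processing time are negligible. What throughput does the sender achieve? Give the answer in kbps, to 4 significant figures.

t_tx = L/R = 10000/74800000000 = 1.3369e-07 s.
t_prop = 1010000/200000000 = 0.00505 s; RTT = 0.0101 s.
Cycle = t_tx + RTT = 0.0101001 s.
Throughput = L / cycle = 10000 / 0.0101001 = 990.1 kbps.

990.1 kbps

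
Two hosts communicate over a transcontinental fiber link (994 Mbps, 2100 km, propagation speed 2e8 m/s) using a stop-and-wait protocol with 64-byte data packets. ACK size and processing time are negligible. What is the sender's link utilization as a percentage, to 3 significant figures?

0.00245 %

t_tx = L/R = 512/994000000 = 5.15091e-07 s.
t_prop = 2100000/200000000 = 0.0105 s; RTT = 0.021 s.
Cycle = t_tx + RTT = 0.0210005 s.
Utilization = t_tx / cycle = 5.15091e-07/0.0210005 = 0.00245 %.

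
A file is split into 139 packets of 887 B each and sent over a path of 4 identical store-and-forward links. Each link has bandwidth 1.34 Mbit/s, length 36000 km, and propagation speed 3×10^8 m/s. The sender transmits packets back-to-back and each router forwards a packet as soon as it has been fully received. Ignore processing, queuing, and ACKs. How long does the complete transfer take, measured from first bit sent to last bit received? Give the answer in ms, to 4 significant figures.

1232 ms

Per-hop transmission t_tx = L/R = 7096/1340000 = 5.29552 ms.
Per-hop propagation t_prop = 36000000/300000000 = 120 ms.
Pipeline fill: first packet needs 4·t_tx to clear all hops; remaining 138 packets each add one t_tx.
Total = (4+139-1)·t_tx + 4·t_prop = 142·5.29552 + 4·120 = 1232 ms.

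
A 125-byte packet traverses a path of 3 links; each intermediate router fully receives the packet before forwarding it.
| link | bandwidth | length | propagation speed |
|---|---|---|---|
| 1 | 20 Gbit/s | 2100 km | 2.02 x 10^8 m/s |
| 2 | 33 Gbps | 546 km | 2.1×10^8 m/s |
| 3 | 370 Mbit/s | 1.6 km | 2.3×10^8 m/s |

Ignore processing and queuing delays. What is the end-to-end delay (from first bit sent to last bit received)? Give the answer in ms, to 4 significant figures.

13.01 ms

L = 125 × 8 = 1000 bits.
Transmission delays (L/R per hop): 5e-05, 3.0303e-05, 0.0027027 ms; sum = 0.00278301 ms.
Propagation delays (d/s per hop): 10.396, 2.6, 0.00695652 ms; sum = 13.003 ms.
End-to-end = 13.01 ms.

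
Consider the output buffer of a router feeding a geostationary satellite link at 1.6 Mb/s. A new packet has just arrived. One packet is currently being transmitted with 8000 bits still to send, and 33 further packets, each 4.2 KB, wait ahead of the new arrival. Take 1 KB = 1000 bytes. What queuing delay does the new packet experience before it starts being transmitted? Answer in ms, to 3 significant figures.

Each queued packet: L/R = 33600/1600000 = 21 ms.
33 queued → 693 ms.
Plus remaining 8000 bits of current packet: 5 ms.
Queuing delay = 698 ms.

698 ms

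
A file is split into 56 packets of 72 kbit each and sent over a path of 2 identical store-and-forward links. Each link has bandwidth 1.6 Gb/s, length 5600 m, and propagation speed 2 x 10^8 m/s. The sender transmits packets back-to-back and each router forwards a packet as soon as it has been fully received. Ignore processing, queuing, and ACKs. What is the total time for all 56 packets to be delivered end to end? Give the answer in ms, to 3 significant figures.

2.62 ms

Per-hop transmission t_tx = L/R = 72000/1600000000 = 0.045 ms.
Per-hop propagation t_prop = 5600/200000000 = 0.028 ms.
Pipeline fill: first packet needs 2·t_tx to clear all hops; remaining 55 packets each add one t_tx.
Total = (2+56-1)·t_tx + 2·t_prop = 57·0.045 + 2·0.028 = 2.62 ms.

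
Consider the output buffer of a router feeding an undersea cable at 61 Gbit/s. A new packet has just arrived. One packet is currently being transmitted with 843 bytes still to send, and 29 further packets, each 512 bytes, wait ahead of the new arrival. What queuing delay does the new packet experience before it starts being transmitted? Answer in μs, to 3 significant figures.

2.06 μs

Each queued packet: L/R = 4096/61000000000 = 0.0671475 μs.
29 queued → 1.94728 μs.
Plus remaining 6744 bits of current packet: 0.110557 μs.
Queuing delay = 2.06 μs.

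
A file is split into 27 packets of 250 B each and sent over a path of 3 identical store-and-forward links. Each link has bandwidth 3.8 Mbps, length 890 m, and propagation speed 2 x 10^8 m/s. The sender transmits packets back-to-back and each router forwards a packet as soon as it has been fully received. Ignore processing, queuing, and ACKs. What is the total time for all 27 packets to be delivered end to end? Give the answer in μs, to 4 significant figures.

15280 μs

Per-hop transmission t_tx = L/R = 2000/3800000 = 526.316 μs.
Per-hop propagation t_prop = 890/200000000 = 4.45 μs.
Pipeline fill: first packet needs 3·t_tx to clear all hops; remaining 26 packets each add one t_tx.
Total = (3+27-1)·t_tx + 3·t_prop = 29·526.316 + 3·4.45 = 15280 μs.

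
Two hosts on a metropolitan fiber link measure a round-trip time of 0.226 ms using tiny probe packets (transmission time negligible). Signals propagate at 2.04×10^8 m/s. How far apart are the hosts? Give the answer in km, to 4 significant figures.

One-way propagation = RTT/2 = 0.113 ms.
d = s × t = 204000000 × 0.000113 = 23.05 km.

23.05 km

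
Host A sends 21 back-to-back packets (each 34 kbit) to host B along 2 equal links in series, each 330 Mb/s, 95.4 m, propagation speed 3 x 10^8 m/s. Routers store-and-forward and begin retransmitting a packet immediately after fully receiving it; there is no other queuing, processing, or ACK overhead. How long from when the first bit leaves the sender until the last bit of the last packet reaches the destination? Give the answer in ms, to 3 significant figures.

2.27 ms

Per-hop transmission t_tx = L/R = 34000/330000000 = 0.10303 ms.
Per-hop propagation t_prop = 95.4/300000000 = 0.000318 ms.
Pipeline fill: first packet needs 2·t_tx to clear all hops; remaining 20 packets each add one t_tx.
Total = (2+21-1)·t_tx + 2·t_prop = 22·0.10303 + 2·0.000318 = 2.27 ms.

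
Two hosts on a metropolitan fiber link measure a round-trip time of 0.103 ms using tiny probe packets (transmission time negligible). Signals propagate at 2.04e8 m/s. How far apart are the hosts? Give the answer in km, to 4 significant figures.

One-way propagation = RTT/2 = 0.0515 ms.
d = s × t = 204000000 × 5.15e-05 = 10.51 km.

10.51 km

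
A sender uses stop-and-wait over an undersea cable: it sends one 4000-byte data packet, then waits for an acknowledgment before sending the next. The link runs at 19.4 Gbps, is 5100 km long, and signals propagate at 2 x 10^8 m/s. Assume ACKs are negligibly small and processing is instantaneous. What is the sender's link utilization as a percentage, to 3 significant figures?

t_tx = L/R = 32000/19400000000 = 1.64948e-06 s.
t_prop = 5100000/200000000 = 0.0255 s; RTT = 0.051 s.
Cycle = t_tx + RTT = 0.0510016 s.
Utilization = t_tx / cycle = 1.64948e-06/0.0510016 = 0.00323 %.

0.00323 %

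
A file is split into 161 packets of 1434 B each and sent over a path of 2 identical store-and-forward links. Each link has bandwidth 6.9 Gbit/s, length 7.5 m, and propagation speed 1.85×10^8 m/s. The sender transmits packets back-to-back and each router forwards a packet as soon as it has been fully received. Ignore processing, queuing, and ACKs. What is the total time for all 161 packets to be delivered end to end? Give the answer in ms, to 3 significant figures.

0.269 ms

Per-hop transmission t_tx = L/R = 11472/6900000000 = 0.00166261 ms.
Per-hop propagation t_prop = 7.5/185000000 = 4.05405e-05 ms.
Pipeline fill: first packet needs 2·t_tx to clear all hops; remaining 160 packets each add one t_tx.
Total = (2+161-1)·t_tx + 2·t_prop = 162·0.00166261 + 2·4.05405e-05 = 0.269 ms.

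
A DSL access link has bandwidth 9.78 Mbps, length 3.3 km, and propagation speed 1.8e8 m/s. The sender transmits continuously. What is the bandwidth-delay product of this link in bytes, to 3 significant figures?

Propagation delay = 3300 / 180000000 = 1.83333e-05 s.
BDP = R × t_prop = 9780000 × 1.83333e-05 = 179.3 bits.
In bytes: 179.3/8 = 22.4 bytes.

22.4 bytes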